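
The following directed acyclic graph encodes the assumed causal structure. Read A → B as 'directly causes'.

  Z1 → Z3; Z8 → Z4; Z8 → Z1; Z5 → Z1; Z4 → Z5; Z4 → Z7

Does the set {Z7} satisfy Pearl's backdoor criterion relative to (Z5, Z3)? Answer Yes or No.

Backdoor paths from Z5 to Z3 (paths whose first edge points into Z5):
  P1: Z5 <- Z4 <- Z8 -> Z1 -> Z3
Condition 1 (no descendant of Z5 in the set): holds — descendants of Z5 are {Z1, Z3}; none are in {Z7}.
Condition 2 (every backdoor path blocked by {Z7}):
  P1: open — no interior node is in the conditioning set.
{Z7} does not satisfy the backdoor criterion.

No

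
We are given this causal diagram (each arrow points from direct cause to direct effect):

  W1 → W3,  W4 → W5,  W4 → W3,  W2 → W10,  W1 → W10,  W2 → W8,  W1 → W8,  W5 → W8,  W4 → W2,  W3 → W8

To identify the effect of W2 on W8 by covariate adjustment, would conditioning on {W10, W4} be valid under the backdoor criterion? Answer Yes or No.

Backdoor paths from W2 to W8 (paths whose first edge points into W2):
  P1: W2 <- W4 -> W5 -> W8
  P2: W2 <- W4 -> W3 <- W1 -> W8
  P3: W2 <- W4 -> W3 -> W8
Condition 1 (no descendant of W2 in the set): FAILS — W10 is a descendant of W2.
Condition 2 (every backdoor path blocked by {W10, W4}):
  P1: blocked at fork node W4 ∈ conditioning set.
  P2: blocked at fork node W4 ∈ conditioning set.
  P3: blocked at fork node W4 ∈ conditioning set.
{W10, W4} does not satisfy the backdoor criterion.

No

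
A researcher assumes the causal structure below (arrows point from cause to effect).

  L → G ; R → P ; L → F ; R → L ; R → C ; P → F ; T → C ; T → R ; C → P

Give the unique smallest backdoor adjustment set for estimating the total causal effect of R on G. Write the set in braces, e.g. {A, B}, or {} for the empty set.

Variables eligible for adjustment (non-descendants of R, excluding R and G): {T}.
Backdoor paths from R to G:
  P1: R <- T -> C -> P -> F <- L -> G
Each backdoor path contains an unconditioned collider, so every path is already blocked with the empty conditioning set:
  P1: blocked at collider F (neither it nor any descendant is in the conditioning set).
The empty set is therefore the unique smallest valid set.

{}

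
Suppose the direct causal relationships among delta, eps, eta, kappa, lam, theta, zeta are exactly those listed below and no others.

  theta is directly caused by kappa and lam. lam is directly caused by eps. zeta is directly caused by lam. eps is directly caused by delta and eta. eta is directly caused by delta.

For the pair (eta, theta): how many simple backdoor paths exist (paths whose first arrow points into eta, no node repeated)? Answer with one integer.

A backdoor path from eta to theta is any simple undirected path whose first edge points into eta (i.e. leaves eta via a parent).
Parents of eta: {delta}.
Enumerating:
  P1: eta <- delta -> eps -> lam -> theta
That exhausts the simple backdoor paths. Count: 1.

1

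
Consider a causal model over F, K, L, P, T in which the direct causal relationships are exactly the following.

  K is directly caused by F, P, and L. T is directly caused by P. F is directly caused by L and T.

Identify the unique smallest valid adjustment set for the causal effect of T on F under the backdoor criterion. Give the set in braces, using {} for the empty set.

{}

Variables eligible for adjustment (non-descendants of T, excluding T and F): {L, P}.
Backdoor paths from T to F:
  P1: T <- P -> K <- L -> F
  P2: T <- P -> K <- F
Each backdoor path contains an unconditioned collider, so every path is already blocked with the empty conditioning set:
  P1: blocked at collider K (neither it nor any descendant is in the conditioning set).
  P2: blocked at collider K (neither it nor any descendant is in the conditioning set).
The empty set is therefore the unique smallest valid set.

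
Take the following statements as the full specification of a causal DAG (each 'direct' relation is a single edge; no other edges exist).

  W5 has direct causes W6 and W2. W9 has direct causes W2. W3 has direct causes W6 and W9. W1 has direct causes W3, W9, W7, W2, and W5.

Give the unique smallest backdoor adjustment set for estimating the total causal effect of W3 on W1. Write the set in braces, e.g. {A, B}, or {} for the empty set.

{W6, W9}

Variables eligible for adjustment (non-descendants of W3, excluding W3 and W1): {W2, W5, W6, W7, W9}.
Backdoor paths from W3 to W1:
  P1: W3 <- W9 <- W2 -> W5 -> W1
  P2: W3 <- W9 <- W2 -> W1
  P3: W3 <- W9 -> W1
  P4: W3 <- W6 -> W5 <- W2 -> W9 -> W1
  P5: W3 <- W6 -> W5 <- W2 -> W1
  P6: W3 <- W6 -> W5 -> W1
The empty set is not sufficient: P1 (W3 <- W9 <- W2 -> W5 -> W1) has no collider blocking it and no conditioned non-collider, so it is open.
Try {W6, W9}:
  P1: blocked at chain node W9 ∈ conditioning set.
  P2: blocked at chain node W9 ∈ conditioning set.
  P3: blocked at fork node W9 ∈ conditioning set.
  P4: blocked at fork node W6 ∈ conditioning set.
  P5: blocked at fork node W6 ∈ conditioning set.
  P6: blocked at fork node W6 ∈ conditioning set.
{W6, W9} contains no descendant of W3 and blocks every backdoor path.
Every element of {W6, W9} is needed (dropping W6 leaves P6 open; dropping W9 leaves P1 open), so no proper subset is valid.
Among all size-2 subsets of the eligible variables, only {W6, W9} blocks every backdoor path, so it is the unique smallest valid adjustment set.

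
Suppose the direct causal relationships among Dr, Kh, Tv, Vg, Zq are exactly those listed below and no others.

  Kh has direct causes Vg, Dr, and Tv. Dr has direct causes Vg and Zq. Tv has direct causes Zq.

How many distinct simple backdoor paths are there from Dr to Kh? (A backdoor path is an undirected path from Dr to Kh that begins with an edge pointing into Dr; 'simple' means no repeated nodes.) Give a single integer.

A backdoor path from Dr to Kh is any simple undirected path whose first edge points into Dr (i.e. leaves Dr via a parent).
Parents of Dr: {Vg, Zq}.
Enumerating:
  P1: Dr <- Zq -> Tv -> Kh
  P2: Dr <- Vg -> Kh
That exhausts the simple backdoor paths. Count: 2.

2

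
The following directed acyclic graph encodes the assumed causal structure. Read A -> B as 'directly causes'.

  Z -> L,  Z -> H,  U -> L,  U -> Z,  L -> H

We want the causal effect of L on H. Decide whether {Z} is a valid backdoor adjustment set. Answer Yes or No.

Backdoor paths from L to H (paths whose first edge points into L):
  P1: L <- U -> Z -> H
  P2: L <- Z -> H
Condition 1 (no descendant of L in the set): holds — descendants of L are {H}; none are in {Z}.
Condition 2 (every backdoor path blocked by {Z}):
  P1: blocked at chain node Z ∈ conditioning set.
  P2: blocked at fork node Z ∈ conditioning set.
{Z} satisfies the backdoor criterion.

Yes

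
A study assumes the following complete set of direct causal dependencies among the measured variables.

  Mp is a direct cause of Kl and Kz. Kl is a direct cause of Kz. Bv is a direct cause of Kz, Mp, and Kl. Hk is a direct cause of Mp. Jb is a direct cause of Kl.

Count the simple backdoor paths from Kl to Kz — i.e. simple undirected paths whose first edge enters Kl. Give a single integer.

4

A backdoor path from Kl to Kz is any simple undirected path whose first edge points into Kl (i.e. leaves Kl via a parent).
Parents of Kl: {Bv, Jb, Mp}.
Enumerating:
  P1: Kl <- Bv -> Mp -> Kz
  P2: Kl <- Bv -> Kz
  P3: Kl <- Mp <- Bv -> Kz
  P4: Kl <- Mp -> Kz
That exhausts the simple backdoor paths. Count: 4.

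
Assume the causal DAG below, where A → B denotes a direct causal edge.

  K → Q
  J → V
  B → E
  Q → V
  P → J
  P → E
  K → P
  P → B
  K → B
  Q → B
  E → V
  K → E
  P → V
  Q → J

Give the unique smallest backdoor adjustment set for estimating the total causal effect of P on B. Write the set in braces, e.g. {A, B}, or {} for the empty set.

{K}

Variables eligible for adjustment (non-descendants of P, excluding P and B): {K, Q}.
Backdoor paths from P to B:
  P1: P <- K -> Q -> B
  P2: P <- K -> Q -> J -> V <- E <- B
  P3: P <- K -> Q -> V <- E <- B
  P4: P <- K -> B
  P5: P <- K -> E <- B
  P6: P <- K -> E -> V <- Q -> B
  P7: P <- K -> E -> V <- J <- Q -> B
The empty set is not sufficient: P1 (P <- K -> Q -> B) has no collider blocking it and no conditioned non-collider, so it is open.
Try {K}:
  P1: blocked at fork node K ∈ conditioning set.
  P2: blocked at fork node K ∈ conditioning set.
  P3: blocked at fork node K ∈ conditioning set.
  P4: blocked at fork node K ∈ conditioning set.
  P5: blocked at fork node K ∈ conditioning set.
  P6: blocked at fork node K ∈ conditioning set.
  P7: blocked at fork node K ∈ conditioning set.
{K} contains no descendant of P and blocks every backdoor path.
No other singleton works — e.g. {Q} leaves P4 open — so {K} is the unique smallest valid adjustment set.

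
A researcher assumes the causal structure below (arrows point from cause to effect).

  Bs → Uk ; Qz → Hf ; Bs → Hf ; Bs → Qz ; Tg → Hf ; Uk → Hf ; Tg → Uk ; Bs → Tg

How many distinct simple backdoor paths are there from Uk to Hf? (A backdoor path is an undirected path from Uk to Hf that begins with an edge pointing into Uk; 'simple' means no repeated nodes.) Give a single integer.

6

A backdoor path from Uk to Hf is any simple undirected path whose first edge points into Uk (i.e. leaves Uk via a parent).
Parents of Uk: {Bs, Tg}.
Enumerating:
  P1: Uk <- Bs -> Tg -> Hf
  P2: Uk <- Bs -> Qz -> Hf
  P3: Uk <- Bs -> Hf
  P4: Uk <- Tg <- Bs -> Qz -> Hf
  P5: Uk <- Tg <- Bs -> Hf
  P6: Uk <- Tg -> Hf
That exhausts the simple backdoor paths. Count: 6.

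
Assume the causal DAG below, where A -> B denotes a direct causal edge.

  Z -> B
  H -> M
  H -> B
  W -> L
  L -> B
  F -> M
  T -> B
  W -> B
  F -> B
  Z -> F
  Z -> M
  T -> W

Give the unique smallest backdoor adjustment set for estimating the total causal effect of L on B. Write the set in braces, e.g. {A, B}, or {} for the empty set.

{W}

Variables eligible for adjustment (non-descendants of L, excluding L and B): {F, H, M, T, W, Z}.
Backdoor paths from L to B:
  P1: L <- W <- T -> B
  P2: L <- W -> B
The empty set is not sufficient: P1 (L <- W <- T -> B) has no collider blocking it and no conditioned non-collider, so it is open.
Try {W}:
  P1: blocked at chain node W ∈ conditioning set.
  P2: blocked at fork node W ∈ conditioning set.
{W} contains no descendant of L and blocks every backdoor path.
No other singleton works — e.g. {Z} leaves P1 open — so {W} is the unique smallest valid adjustment set.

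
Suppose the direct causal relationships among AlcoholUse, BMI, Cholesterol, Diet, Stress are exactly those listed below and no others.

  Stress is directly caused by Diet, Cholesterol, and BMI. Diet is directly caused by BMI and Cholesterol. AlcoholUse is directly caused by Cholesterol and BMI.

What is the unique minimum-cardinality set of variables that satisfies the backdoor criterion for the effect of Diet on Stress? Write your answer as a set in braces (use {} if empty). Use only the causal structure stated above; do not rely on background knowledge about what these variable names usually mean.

{BMI, Cholesterol}

Variables eligible for adjustment (non-descendants of Diet, excluding Diet and Stress): {AlcoholUse, BMI, Cholesterol}.
Backdoor paths from Diet to Stress:
  P1: Diet <- BMI -> AlcoholUse <- Cholesterol -> Stress
  P2: Diet <- BMI -> Stress
  P3: Diet <- Cholesterol -> AlcoholUse <- BMI -> Stress
  P4: Diet <- Cholesterol -> Stress
The empty set is not sufficient: P2 (Diet <- BMI -> Stress) has no collider blocking it and no conditioned non-collider, so it is open.
Try {BMI, Cholesterol}:
  P1: blocked at fork node BMI ∈ conditioning set.
  P2: blocked at fork node BMI ∈ conditioning set.
  P3: blocked at fork node Cholesterol ∈ conditioning set.
  P4: blocked at fork node Cholesterol ∈ conditioning set.
{BMI, Cholesterol} contains no descendant of Diet and blocks every backdoor path.
Every element of {BMI, Cholesterol} is needed (dropping BMI leaves P2 open; dropping Cholesterol leaves P4 open), so no proper subset is valid.
Among all size-2 subsets of the eligible variables, only {BMI, Cholesterol} blocks every backdoor path, so it is the unique smallest valid adjustment set.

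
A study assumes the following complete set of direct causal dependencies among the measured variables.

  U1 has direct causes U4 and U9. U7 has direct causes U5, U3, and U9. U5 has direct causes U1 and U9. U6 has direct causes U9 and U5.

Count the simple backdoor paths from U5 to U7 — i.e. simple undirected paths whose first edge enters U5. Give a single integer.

A backdoor path from U5 to U7 is any simple undirected path whose first edge points into U5 (i.e. leaves U5 via a parent).
Parents of U5: {U1, U9}.
Enumerating:
  P1: U5 <- U9 -> U7
  P2: U5 <- U1 <- U9 -> U7
That exhausts the simple backdoor paths. Count: 2.

2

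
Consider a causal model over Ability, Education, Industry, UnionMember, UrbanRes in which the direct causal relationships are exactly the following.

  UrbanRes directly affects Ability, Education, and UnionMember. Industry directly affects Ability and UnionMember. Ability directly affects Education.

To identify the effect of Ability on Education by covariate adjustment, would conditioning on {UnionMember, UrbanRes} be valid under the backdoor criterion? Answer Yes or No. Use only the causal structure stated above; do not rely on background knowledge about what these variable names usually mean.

Yes

Backdoor paths from Ability to Education (paths whose first edge points into Ability):
  P1: Ability <- Industry -> UnionMember <- UrbanRes -> Education
  P2: Ability <- UrbanRes -> Education
Condition 1 (no descendant of Ability in the set): holds — descendants of Ability are {Education}; none are in {UnionMember, UrbanRes}.
Condition 2 (every backdoor path blocked by {UnionMember, UrbanRes}):
  P1: blocked at fork node UrbanRes ∈ conditioning set.
  P2: blocked at fork node UrbanRes ∈ conditioning set.
{UnionMember, UrbanRes} satisfies the backdoor criterion.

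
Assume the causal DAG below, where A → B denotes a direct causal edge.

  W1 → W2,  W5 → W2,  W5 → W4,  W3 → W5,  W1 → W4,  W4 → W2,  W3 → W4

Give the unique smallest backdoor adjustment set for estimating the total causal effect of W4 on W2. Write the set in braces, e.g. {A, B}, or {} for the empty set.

Variables eligible for adjustment (non-descendants of W4, excluding W4 and W2): {W1, W3, W5}.
Backdoor paths from W4 to W2:
  P1: W4 <- W3 -> W5 -> W2
  P2: W4 <- W1 -> W2
  P3: W4 <- W5 -> W2
The empty set is not sufficient: P1 (W4 <- W3 -> W5 -> W2) has no collider blocking it and no conditioned non-collider, so it is open.
Try {W1, W5}:
  P1: blocked at chain node W5 ∈ conditioning set.
  P2: blocked at fork node W1 ∈ conditioning set.
  P3: blocked at fork node W5 ∈ conditioning set.
{W1, W5} contains no descendant of W4 and blocks every backdoor path.
Every element of {W1, W5} is needed (dropping W1 leaves P2 open; dropping W5 leaves P1 open), so no proper subset is valid.
Among all size-2 subsets of the eligible variables, only {W1, W5} blocks every backdoor path, so it is the unique smallest valid adjustment set.

{W1, W5}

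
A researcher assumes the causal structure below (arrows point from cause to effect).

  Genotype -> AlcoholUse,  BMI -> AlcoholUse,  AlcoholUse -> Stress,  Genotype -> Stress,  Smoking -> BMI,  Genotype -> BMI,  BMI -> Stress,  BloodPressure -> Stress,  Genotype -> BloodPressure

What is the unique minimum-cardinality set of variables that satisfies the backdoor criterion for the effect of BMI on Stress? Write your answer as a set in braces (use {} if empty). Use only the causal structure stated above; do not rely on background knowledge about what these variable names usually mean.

Variables eligible for adjustment (non-descendants of BMI, excluding BMI and Stress): {BloodPressure, Genotype, Smoking}.
Backdoor paths from BMI to Stress:
  P1: BMI <- Genotype -> BloodPressure -> Stress
  P2: BMI <- Genotype -> AlcoholUse -> Stress
  P3: BMI <- Genotype -> Stress
The empty set is not sufficient: P1 (BMI <- Genotype -> BloodPressure -> Stress) has no collider blocking it and no conditioned non-collider, so it is open.
Try {Genotype}:
  P1: blocked at fork node Genotype ∈ conditioning set.
  P2: blocked at fork node Genotype ∈ conditioning set.
  P3: blocked at fork node Genotype ∈ conditioning set.
{Genotype} contains no descendant of BMI and blocks every backdoor path.
No other singleton works — e.g. {BloodPressure} leaves P2 open — so {Genotype} is the unique smallest valid adjustment set.

{Genotype}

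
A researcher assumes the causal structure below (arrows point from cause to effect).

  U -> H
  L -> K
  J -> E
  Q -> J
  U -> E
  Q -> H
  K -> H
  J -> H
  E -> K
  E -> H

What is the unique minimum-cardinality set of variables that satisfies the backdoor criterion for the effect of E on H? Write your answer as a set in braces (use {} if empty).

Variables eligible for adjustment (non-descendants of E, excluding E and H): {J, L, Q, U}.
Backdoor paths from E to H:
  P1: E <- U -> H
  P2: E <- J <- Q -> H
  P3: E <- J -> H
The empty set is not sufficient: P1 (E <- U -> H) has no collider blocking it and no conditioned non-collider, so it is open.
Try {J, U}:
  P1: blocked at fork node U ∈ conditioning set.
  P2: blocked at chain node J ∈ conditioning set.
  P3: blocked at fork node J ∈ conditioning set.
{J, U} contains no descendant of E and blocks every backdoor path.
Every element of {J, U} is needed (dropping J leaves P2 open; dropping U leaves P1 open), so no proper subset is valid.
Among all size-2 subsets of the eligible variables, only {J, U} blocks every backdoor path, so it is the unique smallest valid adjustment set.

{J, U}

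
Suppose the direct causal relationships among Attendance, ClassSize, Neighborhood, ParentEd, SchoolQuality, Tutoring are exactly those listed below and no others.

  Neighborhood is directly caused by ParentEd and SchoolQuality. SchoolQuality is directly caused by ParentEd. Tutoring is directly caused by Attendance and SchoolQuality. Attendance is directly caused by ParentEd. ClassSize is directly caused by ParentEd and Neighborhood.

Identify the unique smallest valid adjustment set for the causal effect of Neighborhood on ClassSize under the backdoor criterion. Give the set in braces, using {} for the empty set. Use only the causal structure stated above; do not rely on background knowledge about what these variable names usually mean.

Variables eligible for adjustment (non-descendants of Neighborhood, excluding Neighborhood and ClassSize): {Attendance, ParentEd, SchoolQuality, Tutoring}.
Backdoor paths from Neighborhood to ClassSize:
  P1: Neighborhood <- ParentEd -> ClassSize
  P2: Neighborhood <- SchoolQuality <- ParentEd -> ClassSize
  P3: Neighborhood <- SchoolQuality -> Tutoring <- Attendance <- ParentEd -> ClassSize
The empty set is not sufficient: P1 (Neighborhood <- ParentEd -> ClassSize) has no collider blocking it and no conditioned non-collider, so it is open.
Try {ParentEd}:
  P1: blocked at fork node ParentEd ∈ conditioning set.
  P2: blocked at fork node ParentEd ∈ conditioning set.
  P3: blocked at collider Tutoring (neither it nor any descendant is in the conditioning set).
{ParentEd} contains no descendant of Neighborhood and blocks every backdoor path.
No other singleton works — e.g. {SchoolQuality} leaves P1 open — so {ParentEd} is the unique smallest valid adjustment set.

{ParentEd}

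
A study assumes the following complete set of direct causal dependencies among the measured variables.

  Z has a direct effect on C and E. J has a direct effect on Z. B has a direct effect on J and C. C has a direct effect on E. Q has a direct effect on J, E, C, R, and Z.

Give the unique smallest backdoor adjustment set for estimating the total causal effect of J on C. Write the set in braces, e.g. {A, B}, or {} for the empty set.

Variables eligible for adjustment (non-descendants of J, excluding J and C): {B, Q, R}.
Backdoor paths from J to C:
  P1: J <- Q -> Z -> C
  P2: J <- Q -> Z -> E <- C
  P3: J <- Q -> C
  P4: J <- Q -> E <- Z -> C
  P5: J <- Q -> E <- C
  P6: J <- B -> C
The empty set is not sufficient: P1 (J <- Q -> Z -> C) has no collider blocking it and no conditioned non-collider, so it is open.
Try {B, Q}:
  P1: blocked at fork node Q ∈ conditioning set.
  P2: blocked at fork node Q ∈ conditioning set.
  P3: blocked at fork node Q ∈ conditioning set.
  P4: blocked at fork node Q ∈ conditioning set.
  P5: blocked at fork node Q ∈ conditioning set.
  P6: blocked at fork node B ∈ conditioning set.
{B, Q} contains no descendant of J and blocks every backdoor path.
Every element of {B, Q} is needed (dropping B leaves P6 open; dropping Q leaves P1 open), so no proper subset is valid.
Among all size-2 subsets of the eligible variables, only {B, Q} blocks every backdoor path, so it is the unique smallest valid adjustment set.

{B, Q}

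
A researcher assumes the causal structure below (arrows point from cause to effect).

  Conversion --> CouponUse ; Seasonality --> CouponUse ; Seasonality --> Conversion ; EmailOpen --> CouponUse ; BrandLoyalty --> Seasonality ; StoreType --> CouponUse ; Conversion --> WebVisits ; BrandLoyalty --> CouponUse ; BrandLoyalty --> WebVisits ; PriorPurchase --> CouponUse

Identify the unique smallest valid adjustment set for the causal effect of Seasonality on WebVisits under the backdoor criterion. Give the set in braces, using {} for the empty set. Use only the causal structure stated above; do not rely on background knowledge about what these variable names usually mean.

{BrandLoyalty}

Variables eligible for adjustment (non-descendants of Seasonality, excluding Seasonality and WebVisits): {BrandLoyalty, EmailOpen, PriorPurchase, StoreType}.
Backdoor paths from Seasonality to WebVisits:
  P1: Seasonality <- BrandLoyalty -> CouponUse <- Conversion -> WebVisits
  P2: Seasonality <- BrandLoyalty -> WebVisits
The empty set is not sufficient: P2 (Seasonality <- BrandLoyalty -> WebVisits) has no collider blocking it and no conditioned non-collider, so it is open.
Try {BrandLoyalty}:
  P1: blocked at fork node BrandLoyalty ∈ conditioning set.
  P2: blocked at fork node BrandLoyalty ∈ conditioning set.
{BrandLoyalty} contains no descendant of Seasonality and blocks every backdoor path.
No other singleton works — e.g. {PriorPurchase} leaves P2 open — so {BrandLoyalty} is the unique smallest valid adjustment set.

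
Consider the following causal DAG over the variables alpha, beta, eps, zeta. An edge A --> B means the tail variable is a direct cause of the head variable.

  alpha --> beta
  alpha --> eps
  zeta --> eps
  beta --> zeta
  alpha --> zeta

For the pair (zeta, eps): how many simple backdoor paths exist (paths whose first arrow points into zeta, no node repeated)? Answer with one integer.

A backdoor path from zeta to eps is any simple undirected path whose first edge points into zeta (i.e. leaves zeta via a parent).
Parents of zeta: {alpha, beta}.
Enumerating:
  P1: zeta <- alpha -> eps
  P2: zeta <- beta <- alpha -> eps
That exhausts the simple backdoor paths. Count: 2.

2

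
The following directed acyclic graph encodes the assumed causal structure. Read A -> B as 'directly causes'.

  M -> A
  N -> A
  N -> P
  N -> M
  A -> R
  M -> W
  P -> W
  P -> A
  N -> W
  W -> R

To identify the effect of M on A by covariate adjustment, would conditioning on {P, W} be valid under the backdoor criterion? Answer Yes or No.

Backdoor paths from M to A (paths whose first edge points into M):
  P1: M <- N -> P -> A
  P2: M <- N -> P -> W -> R <- A
  P3: M <- N -> A
  P4: M <- N -> W <- P -> A
  P5: M <- N -> W -> R <- A
Condition 1 (no descendant of M in the set): FAILS — W is a descendant of M.
Condition 2 (every backdoor path blocked by {P, W}):
  P1: blocked at chain node P ∈ conditioning set.
  P2: blocked at chain node P ∈ conditioning set.
  P3: open — no interior node is in the conditioning set.
  P4: blocked at fork node P ∈ conditioning set.
  P5: blocked at chain node W ∈ conditioning set.
{P, W} does not satisfy the backdoor criterion.

No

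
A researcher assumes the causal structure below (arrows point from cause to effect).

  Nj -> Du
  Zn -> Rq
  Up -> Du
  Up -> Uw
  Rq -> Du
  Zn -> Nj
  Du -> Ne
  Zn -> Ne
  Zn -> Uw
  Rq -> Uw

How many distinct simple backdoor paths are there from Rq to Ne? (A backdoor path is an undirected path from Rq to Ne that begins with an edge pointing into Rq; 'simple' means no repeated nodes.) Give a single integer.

A backdoor path from Rq to Ne is any simple undirected path whose first edge points into Rq (i.e. leaves Rq via a parent).
Parents of Rq: {Zn}.
Enumerating:
  P1: Rq <- Zn -> Nj -> Du -> Ne
  P2: Rq <- Zn -> Ne
  P3: Rq <- Zn -> Uw <- Up -> Du -> Ne
That exhausts the simple backdoor paths. Count: 3.

3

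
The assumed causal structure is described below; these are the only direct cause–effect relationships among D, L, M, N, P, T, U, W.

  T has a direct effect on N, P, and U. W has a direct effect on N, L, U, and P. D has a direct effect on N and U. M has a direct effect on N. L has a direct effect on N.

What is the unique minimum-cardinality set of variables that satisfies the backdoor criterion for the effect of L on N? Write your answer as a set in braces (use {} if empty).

{W}

Variables eligible for adjustment (non-descendants of L, excluding L and N): {D, M, P, T, U, W}.
Backdoor paths from L to N:
  P1: L <- W -> P <- T -> N
  P2: L <- W -> P <- T -> U <- D -> N
  P3: L <- W -> N
  P4: L <- W -> U <- D -> N
  P5: L <- W -> U <- T -> N
The empty set is not sufficient: P3 (L <- W -> N) has no collider blocking it and no conditioned non-collider, so it is open.
Try {W}:
  P1: blocked at fork node W ∈ conditioning set.
  P2: blocked at fork node W ∈ conditioning set.
  P3: blocked at fork node W ∈ conditioning set.
  P4: blocked at fork node W ∈ conditioning set.
  P5: blocked at fork node W ∈ conditioning set.
{W} contains no descendant of L and blocks every backdoor path.
No other singleton works — e.g. {M} leaves P3 open — so {W} is the unique smallest valid adjustment set.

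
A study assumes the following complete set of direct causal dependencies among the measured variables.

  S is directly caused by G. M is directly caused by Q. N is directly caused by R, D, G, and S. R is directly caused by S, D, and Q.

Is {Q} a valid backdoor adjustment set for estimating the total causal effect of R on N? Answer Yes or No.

No

Backdoor paths from R to N (paths whose first edge points into R):
  P1: R <- S <- G -> N
  P2: R <- S -> N
  P3: R <- D -> N
Condition 1 (no descendant of R in the set): holds — descendants of R are {N}; none are in {Q}.
Condition 2 (every backdoor path blocked by {Q}):
  P1: open — no interior node is in the conditioning set.
  P2: open — no interior node is in the conditioning set.
  P3: open — no interior node is in the conditioning set.
{Q} does not satisfy the backdoor criterion.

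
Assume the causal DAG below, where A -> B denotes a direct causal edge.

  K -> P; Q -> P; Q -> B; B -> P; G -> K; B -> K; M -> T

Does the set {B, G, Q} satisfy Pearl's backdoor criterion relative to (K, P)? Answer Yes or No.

Yes

Backdoor paths from K to P (paths whose first edge points into K):
  P1: K <- B <- Q -> P
  P2: K <- B -> P
Condition 1 (no descendant of K in the set): holds — descendants of K are {P}; none are in {B, G, Q}.
Condition 2 (every backdoor path blocked by {B, G, Q}):
  P1: blocked at chain node B ∈ conditioning set.
  P2: blocked at fork node B ∈ conditioning set.
{B, G, Q} satisfies the backdoor criterion.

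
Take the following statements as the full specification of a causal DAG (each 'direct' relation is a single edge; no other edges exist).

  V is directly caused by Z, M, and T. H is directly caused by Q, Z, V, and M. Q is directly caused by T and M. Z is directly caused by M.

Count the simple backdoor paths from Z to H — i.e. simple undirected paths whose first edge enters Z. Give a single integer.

A backdoor path from Z to H is any simple undirected path whose first edge points into Z (i.e. leaves Z via a parent).
Parents of Z: {M}.
Enumerating:
  P1: Z <- M -> Q <- T -> V -> H
  P2: Z <- M -> Q -> H
  P3: Z <- M -> V <- T -> Q -> H
  P4: Z <- M -> V -> H
  P5: Z <- M -> H
That exhausts the simple backdoor paths. Count: 5.

5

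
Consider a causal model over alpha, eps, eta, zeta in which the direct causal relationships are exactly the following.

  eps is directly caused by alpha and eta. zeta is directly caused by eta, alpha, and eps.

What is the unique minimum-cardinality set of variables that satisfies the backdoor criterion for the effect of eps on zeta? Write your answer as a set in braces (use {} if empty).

Variables eligible for adjustment (non-descendants of eps, excluding eps and zeta): {alpha, eta}.
Backdoor paths from eps to zeta:
  P1: eps <- eta -> zeta
  P2: eps <- alpha -> zeta
The empty set is not sufficient: P1 (eps <- eta -> zeta) has no collider blocking it and no conditioned non-collider, so it is open.
Try {alpha, eta}:
  P1: blocked at fork node eta ∈ conditioning set.
  P2: blocked at fork node alpha ∈ conditioning set.
{alpha, eta} contains no descendant of eps and blocks every backdoor path.
Every element of {alpha, eta} is needed (dropping alpha leaves P2 open; dropping eta leaves P1 open), so no proper subset is valid.
Among all size-2 subsets of the eligible variables, only {alpha, eta} blocks every backdoor path, so it is the unique smallest valid adjustment set.

{alpha, eta}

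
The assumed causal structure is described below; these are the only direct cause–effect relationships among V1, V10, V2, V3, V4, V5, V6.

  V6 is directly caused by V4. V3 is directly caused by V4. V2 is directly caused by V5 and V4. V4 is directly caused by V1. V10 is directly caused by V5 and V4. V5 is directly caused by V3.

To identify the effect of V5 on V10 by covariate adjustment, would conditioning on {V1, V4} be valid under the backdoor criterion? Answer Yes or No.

Backdoor paths from V5 to V10 (paths whose first edge points into V5):
  P1: V5 <- V3 <- V4 -> V10
Condition 1 (no descendant of V5 in the set): holds — descendants of V5 are {V10, V2}; none are in {V1, V4}.
Condition 2 (every backdoor path blocked by {V1, V4}):
  P1: blocked at fork node V4 ∈ conditioning set.
{V1, V4} satisfies the backdoor criterion.

Yes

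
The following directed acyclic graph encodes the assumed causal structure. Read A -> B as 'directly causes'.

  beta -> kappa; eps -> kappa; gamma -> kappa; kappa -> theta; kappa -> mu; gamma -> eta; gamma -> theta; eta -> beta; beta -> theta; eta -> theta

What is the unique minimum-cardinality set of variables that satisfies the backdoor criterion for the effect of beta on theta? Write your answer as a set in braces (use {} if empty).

{eta}

Variables eligible for adjustment (non-descendants of beta, excluding beta and theta): {eps, eta, gamma}.
Backdoor paths from beta to theta:
  P1: beta <- eta <- gamma -> kappa -> theta
  P2: beta <- eta <- gamma -> theta
  P3: beta <- eta -> theta
The empty set is not sufficient: P1 (beta <- eta <- gamma -> kappa -> theta) has no collider blocking it and no conditioned non-collider, so it is open.
Try {eta}:
  P1: blocked at chain node eta ∈ conditioning set.
  P2: blocked at chain node eta ∈ conditioning set.
  P3: blocked at fork node eta ∈ conditioning set.
{eta} contains no descendant of beta and blocks every backdoor path.
No other singleton works — e.g. {gamma} leaves P3 open — so {eta} is the unique smallest valid adjustment set.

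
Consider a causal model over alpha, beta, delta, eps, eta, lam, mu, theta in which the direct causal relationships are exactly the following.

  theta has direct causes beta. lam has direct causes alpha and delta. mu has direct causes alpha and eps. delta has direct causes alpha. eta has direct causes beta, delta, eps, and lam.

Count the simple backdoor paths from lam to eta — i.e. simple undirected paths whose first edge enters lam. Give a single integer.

4

A backdoor path from lam to eta is any simple undirected path whose first edge points into lam (i.e. leaves lam via a parent).
Parents of lam: {alpha, delta}.
Enumerating:
  P1: lam <- alpha -> delta -> eta
  P2: lam <- alpha -> mu <- eps -> eta
  P3: lam <- delta <- alpha -> mu <- eps -> eta
  P4: lam <- delta -> eta
That exhausts the simple backdoor paths. Count: 4.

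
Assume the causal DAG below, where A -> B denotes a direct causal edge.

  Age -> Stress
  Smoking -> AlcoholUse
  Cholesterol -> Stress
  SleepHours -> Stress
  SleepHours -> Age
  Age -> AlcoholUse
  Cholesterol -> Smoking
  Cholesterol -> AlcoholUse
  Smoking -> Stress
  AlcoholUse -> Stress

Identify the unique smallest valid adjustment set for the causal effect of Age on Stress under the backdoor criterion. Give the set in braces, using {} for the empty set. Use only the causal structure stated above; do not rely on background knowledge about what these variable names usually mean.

{SleepHours}

Variables eligible for adjustment (non-descendants of Age, excluding Age and Stress): {Cholesterol, SleepHours, Smoking}.
Backdoor paths from Age to Stress:
  P1: Age <- SleepHours -> Stress
The empty set is not sufficient: P1 (Age <- SleepHours -> Stress) has no collider blocking it and no conditioned non-collider, so it is open.
Try {SleepHours}:
  P1: blocked at fork node SleepHours ∈ conditioning set.
{SleepHours} contains no descendant of Age and blocks every backdoor path.
No other singleton works — e.g. {Cholesterol} leaves P1 open — so {SleepHours} is the unique smallest valid adjustment set.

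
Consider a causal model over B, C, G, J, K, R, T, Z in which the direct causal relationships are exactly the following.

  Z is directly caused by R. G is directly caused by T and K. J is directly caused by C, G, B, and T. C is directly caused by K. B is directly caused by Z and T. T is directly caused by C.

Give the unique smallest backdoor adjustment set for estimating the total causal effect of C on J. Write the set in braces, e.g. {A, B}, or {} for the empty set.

Variables eligible for adjustment (non-descendants of C, excluding C and J): {K, R, Z}.
Backdoor paths from C to J:
  P1: C <- K -> G <- T -> B -> J
  P2: C <- K -> G <- T -> J
  P3: C <- K -> G -> J
The empty set is not sufficient: P3 (C <- K -> G -> J) has no collider blocking it and no conditioned non-collider, so it is open.
Try {K}:
  P1: blocked at fork node K ∈ conditioning set.
  P2: blocked at fork node K ∈ conditioning set.
  P3: blocked at fork node K ∈ conditioning set.
{K} contains no descendant of C and blocks every backdoor path.
No other singleton works — e.g. {R} leaves P3 open — so {K} is the unique smallest valid adjustment set.

{K}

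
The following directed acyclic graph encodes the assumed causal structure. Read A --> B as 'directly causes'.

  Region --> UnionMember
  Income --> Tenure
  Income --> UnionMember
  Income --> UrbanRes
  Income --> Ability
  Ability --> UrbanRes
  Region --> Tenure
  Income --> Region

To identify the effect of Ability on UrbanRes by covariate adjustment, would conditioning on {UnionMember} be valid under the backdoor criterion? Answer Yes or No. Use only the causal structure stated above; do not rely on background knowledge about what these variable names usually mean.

Backdoor paths from Ability to UrbanRes (paths whose first edge points into Ability):
  P1: Ability <- Income -> UrbanRes
Condition 1 (no descendant of Ability in the set): holds — descendants of Ability are {UrbanRes}; none are in {UnionMember}.
Condition 2 (every backdoor path blocked by {UnionMember}):
  P1: open — no interior node is in the conditioning set.
{UnionMember} does not satisfy the backdoor criterion.

No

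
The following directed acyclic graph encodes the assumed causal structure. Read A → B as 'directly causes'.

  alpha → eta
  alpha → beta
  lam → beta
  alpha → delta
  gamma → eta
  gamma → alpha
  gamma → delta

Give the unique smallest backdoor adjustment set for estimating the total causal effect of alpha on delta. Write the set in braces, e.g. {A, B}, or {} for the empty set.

Variables eligible for adjustment (non-descendants of alpha, excluding alpha and delta): {gamma, lam}.
Backdoor paths from alpha to delta:
  P1: alpha <- gamma -> delta
The empty set is not sufficient: P1 (alpha <- gamma -> delta) has no collider blocking it and no conditioned non-collider, so it is open.
Try {gamma}:
  P1: blocked at fork node gamma ∈ conditioning set.
{gamma} contains no descendant of alpha and blocks every backdoor path.
No other singleton works — e.g. {lam} leaves P1 open — so {gamma} is the unique smallest valid adjustment set.

{gamma}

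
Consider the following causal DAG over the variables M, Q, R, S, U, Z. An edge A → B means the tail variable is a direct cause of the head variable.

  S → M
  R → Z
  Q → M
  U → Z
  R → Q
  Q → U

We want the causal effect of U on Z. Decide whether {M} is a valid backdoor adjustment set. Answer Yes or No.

Backdoor paths from U to Z (paths whose first edge points into U):
  P1: U <- Q <- R -> Z
Condition 1 (no descendant of U in the set): holds — descendants of U are {Z}; none are in {M}.
Condition 2 (every backdoor path blocked by {M}):
  P1: open — no interior node is in the conditioning set.
{M} does not satisfy the backdoor criterion.

No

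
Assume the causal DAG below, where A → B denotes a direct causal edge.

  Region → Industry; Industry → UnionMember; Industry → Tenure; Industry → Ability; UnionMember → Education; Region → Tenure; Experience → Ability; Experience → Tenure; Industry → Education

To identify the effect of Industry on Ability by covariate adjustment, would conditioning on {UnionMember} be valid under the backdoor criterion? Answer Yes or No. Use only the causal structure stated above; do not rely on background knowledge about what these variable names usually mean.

No

Backdoor paths from Industry to Ability (paths whose first edge points into Industry):
  P1: Industry <- Region -> Tenure <- Experience -> Ability
Condition 1 (no descendant of Industry in the set): FAILS — UnionMember is a descendant of Industry.
Condition 2 (every backdoor path blocked by {UnionMember}):
  P1: blocked at collider Tenure (neither it nor any descendant is in the conditioning set).
{UnionMember} does not satisfy the backdoor criterion.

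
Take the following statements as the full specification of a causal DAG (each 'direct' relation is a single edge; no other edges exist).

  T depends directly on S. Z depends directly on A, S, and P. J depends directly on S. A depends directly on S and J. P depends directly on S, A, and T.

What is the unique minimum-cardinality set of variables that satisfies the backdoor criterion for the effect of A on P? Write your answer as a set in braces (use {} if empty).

Variables eligible for adjustment (non-descendants of A, excluding A and P): {J, S, T}.
Backdoor paths from A to P:
  P1: A <- S -> T -> P
  P2: A <- S -> P
  P3: A <- S -> Z <- P
  P4: A <- J <- S -> T -> P
  P5: A <- J <- S -> P
  P6: A <- J <- S -> Z <- P
The empty set is not sufficient: P1 (A <- S -> T -> P) has no collider blocking it and no conditioned non-collider, so it is open.
Try {S}:
  P1: blocked at fork node S ∈ conditioning set.
  P2: blocked at fork node S ∈ conditioning set.
  P3: blocked at fork node S ∈ conditioning set.
  P4: blocked at fork node S ∈ conditioning set.
  P5: blocked at fork node S ∈ conditioning set.
  P6: blocked at fork node S ∈ conditioning set.
{S} contains no descendant of A and blocks every backdoor path.
No other singleton works — e.g. {J} leaves P1 open — so {S} is the unique smallest valid adjustment set.

{S}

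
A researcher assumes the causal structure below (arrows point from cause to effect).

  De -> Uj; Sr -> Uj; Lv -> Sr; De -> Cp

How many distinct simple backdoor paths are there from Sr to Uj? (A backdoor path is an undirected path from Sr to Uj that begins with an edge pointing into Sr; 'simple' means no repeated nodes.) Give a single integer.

0

A backdoor path from Sr to Uj is any simple undirected path whose first edge points into Sr (i.e. leaves Sr via a parent).
Parents of Sr: {Lv}.
No simple path from any parent of Sr reaches Uj without revisiting Sr, so there are no backdoor paths.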